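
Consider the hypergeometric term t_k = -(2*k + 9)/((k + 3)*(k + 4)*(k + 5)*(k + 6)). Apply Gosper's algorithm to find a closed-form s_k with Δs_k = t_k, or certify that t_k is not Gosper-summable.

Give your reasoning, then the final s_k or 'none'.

s_k = k*(-k - 8)/(15*(k**2 + 8*k + 15))

Compute t_(k+1)/t_k: get (k + 3)*(2*k + 11)/((k + 7)*(2*k + 9)).
Factor: A=k + 3; B=k + 7; C=k + 9/2.
Set up (k + 3)·f(k+1) − (k + 6)·f(k) − (k + 9/2) = 0.
deg f ≤ 3 (via 1,1,1).
Solving with deg f ≤ 3: f(k) = k*(k + 4)*(k + 8)/30.
Get s_k = R·t_k = k*(-k - 8)/(15*(k**2 + 8*k + 15)) with R(k) = B(k−1)f(k)/C(k) = k*(k + 4)*(k + 6)*(k + 8)/(15*(2*k + 9)).
Verify: (-2*k - 9)/(k**4 + 18*k**3 + 119*k**2 + 342*k + 360) matches t_k.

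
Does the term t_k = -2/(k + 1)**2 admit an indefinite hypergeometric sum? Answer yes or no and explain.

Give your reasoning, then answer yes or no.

No — t_k has no hypergeometric antidifference.

The ratio is (k + 1)**2/(k + 2)**2.
So A=k**2 + 2*k + 1 and B=k**2 + 4*k + 4, with C=1.
Key eq: (k**2 + 2*k + 1)·f(k+1) = (k**2 + 2*k + 1)·f(k) + (1).
From deg A=2, deg B=2, deg C=0: d=0.
Put f(k) = c0: A·f(k+1) − B(k−1)·f(k) − C = -1; need -1 = 0 — inconsistent ⇒ no f, not summable.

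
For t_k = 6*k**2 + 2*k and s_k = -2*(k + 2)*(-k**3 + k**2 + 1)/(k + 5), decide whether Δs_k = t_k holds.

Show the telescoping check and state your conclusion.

Invalid: residual 6*(-2*k**3 - 17*k**2 - 5*k - 1)/(k**2 + 11*k + 30) ≠ 0.

s_(k+1) = -2*(k + 3)*(-(k + 1)**3 + (k + 1)**2 + 1)/(k + 6)
s_(k+1) − s_k = 2*(3*k**4 + 28*k**3 + 50*k**2 + 15*k - 3)/(k**2 + 11*k + 30)
(s_(k+1) − s_k) − t_k = 6*(-2*k**3 - 17*k**2 - 5*k - 1)/(k**2 + 11*k + 30)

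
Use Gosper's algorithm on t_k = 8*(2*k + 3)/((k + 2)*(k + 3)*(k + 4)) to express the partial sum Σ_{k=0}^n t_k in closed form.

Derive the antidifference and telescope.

r(k) = (k + 2)*(2*k + 5)/((k + 5)*(2*k + 3)) after simplifying.
A = k + 2, B = k + 5, C = k + 3/2.
Set up (k + 2)·f(k+1) − (k + 4)·f(k) − (k + 3/2) = 0.
Bound: deg f ≤ 2.
Solving with deg f ≤ 2: f(k) = k*(7*k + 11)/24.
Then R = B(k−1)f/C = k*(k + 4)*(7*k + 11)/(12*(2*k + 3)), so s_k = R(k)·t_k = 2*k*(7*k + 11)/(3*(k + 2)*(k + 3)).
Verify: 8*(2*k + 3)/(k**3 + 9*k**2 + 26*k + 24) matches t_k.
Telescope: S(n) = s_(n+1) − s_(0) = 2*(7*n**2 + 25*n + 18)/(3*(n**2 + 7*n + 12)) − (0) = 2*(7*n**2 + 25*n + 18)/(3*(n**2 + 7*n + 12)).

S(n) = 2*(7*n**2 + 25*n + 18)/(3*(n**2 + 7*n + 12))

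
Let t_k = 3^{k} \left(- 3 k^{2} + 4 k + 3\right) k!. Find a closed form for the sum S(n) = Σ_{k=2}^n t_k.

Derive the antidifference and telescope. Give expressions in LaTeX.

S(n) = - 3 \cdot 3^{n} n^{2} n! + 3 \cdot 3^{n} n n! + 6 \cdot 3^{n} n! - 18

The ratio is 3*(3*k**3 + 5*k**2 - 2*k - 4)/(3*k**2 - 4*k - 3).
Normal form (A,B,C) = (3*k + 3, 1, k**2 - 4*k/3 - 1).
f must satisfy (3*k + 3)·f(k+1) − (1)·f(k) = k**2 - 4*k/3 - 1.
Bound: deg f ≤ 1.
Match coefficients ⇒ f(k) = (k - 3)/3.
So s_k = (B(k−1)f/C)·t_k = ((k - 3)/(3*k**2 - 4*k - 3))·t_k = -3**k*(k - 3)*factorial(k).
Δs = 3**k*(-3*k**2 + 4*k + 3)*factorial(k), as required.
Telescope: S(n) = s_(n+1) − s_(2) = -3**(n + 1)*(n - 2)*factorial(n + 1) − (18) = -3*3**n*n**2*factorial(n) + 3*3**n*n*factorial(n) + 6*3**n*factorial(n) - 18.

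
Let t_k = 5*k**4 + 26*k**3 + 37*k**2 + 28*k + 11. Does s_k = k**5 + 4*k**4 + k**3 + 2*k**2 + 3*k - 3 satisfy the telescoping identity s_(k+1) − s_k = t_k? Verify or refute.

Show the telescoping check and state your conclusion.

s_(k+1) = k**5 + 9*k**4 + 27*k**3 + 39*k**2 + 31*k + 8
s_(k+1) − s_k = 5*k**4 + 26*k**3 + 37*k**2 + 28*k + 11
(s_(k+1) − s_k) − t_k = 0

Valid — Δs_k = t_k.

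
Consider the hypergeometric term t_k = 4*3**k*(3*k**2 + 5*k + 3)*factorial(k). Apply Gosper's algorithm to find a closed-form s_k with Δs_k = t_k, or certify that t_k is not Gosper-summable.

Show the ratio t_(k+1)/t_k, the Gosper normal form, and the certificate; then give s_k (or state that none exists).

s_k = 4*3**k*k*factorial(k)

Ratio r(k) = 3*(3*k**3 + 14*k**2 + 22*k + 11)/(3*k**2 + 5*k + 3).
Take A(k)=3*k + 3, B(k)=1, C(k)=k**2 + 5*k/3 + 1.
Key eq: (3*k + 3)·f(k+1) = (1)·f(k) + (k**2 + 5*k/3 + 1).
Bound: deg f ≤ 1.
Coefficient equations give f(k) = k/3.
Then R = B(k−1)f/C = k/(3*k**2 + 5*k + 3), so s_k = R(k)·t_k = 4*3**k*k*factorial(k).
Check: Δs_k = 4*3**k*(3*k**2 + 5*k + 3)*factorial(k). ✓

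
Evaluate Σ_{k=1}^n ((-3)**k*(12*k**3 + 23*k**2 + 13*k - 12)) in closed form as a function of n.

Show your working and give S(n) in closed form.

S(n) = 9*(-3)**n*n**3 + 24*(-3)**n*n**2 + 15*(-3)**n*n - 9*(-3)**n + 9

r(k) = 3*(-12*k**3 - 59*k**2 - 95*k - 36)/(12*k**3 + 23*k**2 + 13*k - 12) after simplifying.
So A=-3 and B=1, with C=k**3 + 23*k**2/12 + 13*k/12 - 1.
Key eq: (-3)·f(k+1) = (1)·f(k) + (k**3 + 23*k**2/12 + 13*k/12 - 1).
Degrees (0,0,3) ⇒ d ≤ 3.
A polynomial solution: f(k) = -(3*k**3 - k**2 - 2*k - 3)/12.
So s_k = (B(k−1)f/C)·t_k = (-(3*k**3 - k**2 - 2*k - 3)/(12*k**3 + 23*k**2 + 13*k - 12))·t_k = (-3)**k*(-3*k**3 + k**2 + 2*k + 3).
Verify: (-3)**k*(12*k**3 + 23*k**2 + 13*k - 12) matches t_k.
Σ_(k=1)^n t_k = s_(n+1) − s_(1) = ((-3)**(n + 1)*(-3*n**3 - 8*n**2 - 5*n + 3)) − (-9), i.e. 9*(-3)**n*n**3 + 24*(-3)**n*n**2 + 15*(-3)**n*n - 9*(-3)**n + 9.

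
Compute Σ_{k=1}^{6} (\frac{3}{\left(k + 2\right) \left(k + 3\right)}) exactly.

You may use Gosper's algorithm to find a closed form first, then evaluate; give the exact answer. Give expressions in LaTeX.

r(k) = (k + 2)/(k + 4) after simplifying.
Take A(k)=k + 2, B(k)=k + 4, C(k)=1.
Solve (k + 2)·f(k+1) − (k + 3)·f(k) = 1.
From deg A=1, deg B=1, deg C=0: d=1.
Coefficient equations give f(k) = k/2.
So s_k = (B(k−1)f/C)·t_k = (k*(k + 3)/2)·t_k = 3*k/(2*(k + 2)).
s_(k+1) − s_k = 3/(k**2 + 5*k + 6) = t_k.
Telescoping: Σ = s_(7) − s_(1) = 7/6 − (1/2) = 2/3.

Σ = 2/3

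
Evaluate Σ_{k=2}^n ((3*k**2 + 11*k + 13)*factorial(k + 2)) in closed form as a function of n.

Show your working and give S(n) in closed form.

t_(k+1)/t_k = (k + 3)*(11*k + 3*(k + 1)**2 + 24)/(3*k**2 + 11*k + 13).
So A=k + 3 and B=1, with C=k**2 + 11*k/3 + 13/3.
f must satisfy (k + 3)·f(k+1) − (1)·f(k) = k**2 + 11*k/3 + 13/3.
From deg A=1, deg B=0, deg C=2: d=1.
Coefficient equations give f(k) = (3*k + 2)/3.
So s_k = (B(k−1)f/C)·t_k = ((3*k + 2)/(3*k**2 + 11*k + 13))·t_k = (3*k + 2)*factorial(k + 2).
Δs = (3*k**2 + 11*k + 13)*factorial(k + 2), as required.
Telescope: S(n) = s_(n+1) − s_(2) = (3*n + 5)*factorial(n + 3) − (192) = 3*n*factorial(n + 3) + 5*factorial(n + 3) - 192.

S(n) = 3*n*factorial(n + 3) + 5*factorial(n + 3) - 192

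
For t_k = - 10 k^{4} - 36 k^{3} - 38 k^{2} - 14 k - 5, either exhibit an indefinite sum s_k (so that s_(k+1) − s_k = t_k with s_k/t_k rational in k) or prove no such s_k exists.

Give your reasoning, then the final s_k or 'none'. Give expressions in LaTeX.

s_k = k \left(- 2 k^{4} - 4 k^{3} + 2 k^{2} + 3 k - 4\right)

The ratio is (10*k**4 + 76*k**3 + 206*k**2 + 238*k + 103)/(10*k**4 + 36*k**3 + 38*k**2 + 14*k + 5).
A = 1, B = 1, C = k**4 + 18*k**3/5 + 19*k**2/5 + 7*k/5 + 1/2.
Need (1)·f(k+1) − (1)·f(k) = k**4 + 18*k**3/5 + 19*k**2/5 + 7*k/5 + 1/2.
deg f ≤ 5 (via 0,0,4).
Match coefficients ⇒ f(k) = k*(2*k**4 + 4*k**3 - 2*k**2 - 3*k + 4)/10.
R(k) = B(k−1)·f(k)/C(k) = k*(2*k**4 + 4*k**3 - 2*k**2 - 3*k + 4)/(10*k**4 + 36*k**3 + 38*k**2 + 14*k + 5); s_k = R·t_k = k*(-2*k**4 - 4*k**3 + 2*k**2 + 3*k - 4).
Verify: -10*k**4 - 36*k**3 - 38*k**2 - 14*k - 5 matches t_k.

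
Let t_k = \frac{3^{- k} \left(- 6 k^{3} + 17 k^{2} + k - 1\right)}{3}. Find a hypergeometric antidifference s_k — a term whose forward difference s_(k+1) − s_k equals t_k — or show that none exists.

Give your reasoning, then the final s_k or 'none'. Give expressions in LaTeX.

Step 1: r(k) = (6*k**3 + k**2 - 17*k - 11)/(3*(6*k**3 - 17*k**2 - k + 1)).
So A=1/3 and B=1, with C=k**3 - 17*k**2/6 - k/6 + 1/6.
Need (1/3)·f(k+1) − (1)·f(k) = k**3 - 17*k**2/6 - k/6 + 1/6.
From deg A=0, deg B=0, deg C=3: d=3.
Solving with deg f ≤ 3: f(k) = -k**2*(3*k - 4)/2.
Certificate R = B(k−1)f/C = -3*k**2*(3*k - 4)/(6*k**3 - 17*k**2 - k + 1) gives s_k = k**2*(3*k - 4)/3**k.
Verify: (-6*k**3 + 17*k**2 + k - 1)/(3*3**k) matches t_k.

s_k = 3^{- k} k^{2} \left(3 k - 4\right)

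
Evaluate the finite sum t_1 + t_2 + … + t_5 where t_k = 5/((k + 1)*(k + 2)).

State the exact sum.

Σ = 25/14

Ratio r(k) = (k + 1)/(k + 3).
Factor: A=k + 1; B=k + 3; C=1.
f must satisfy (k + 1)·f(k+1) − (k + 2)·f(k) = 1.
From deg A=1, deg B=1, deg C=0: d=1.
Solve for f: f(k) = k (degree 1 ≤ 1).
Certificate R = B(k−1)f/C = k*(k + 2) gives s_k = 5*k/(k + 1).
s_(k+1) − s_k = 5/(k**2 + 3*k + 2) = t_k.
Evaluate s at k=6 and k=1: 30/7 and 5/2; difference 25/14.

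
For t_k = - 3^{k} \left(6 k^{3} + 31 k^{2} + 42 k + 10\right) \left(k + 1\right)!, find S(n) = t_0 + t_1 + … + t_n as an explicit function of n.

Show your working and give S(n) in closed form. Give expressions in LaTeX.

S(n) = - 6 \cdot 3^{n} n^{4} n! - 39 \cdot 3^{n} n^{3} n! - 78 \cdot 3^{n} n^{2} n! - 51 \cdot 3^{n} n n! - 6 \cdot 3^{n} n! - 4

r(k) = 3*(6*k**4 + 61*k**3 + 220*k**2 + 333*k + 178)/(6*k**3 + 31*k**2 + 42*k + 10) after simplifying.
Take A(k)=3*k + 6, B(k)=1, C(k)=k**3 + 31*k**2/6 + 7*k + 5/3.
Need (3*k + 6)·f(k+1) − (1)·f(k) = k**3 + 31*k**2/6 + 7*k + 5/3.
deg f ≤ 2 (via 1,0,3).
Solving with deg f ≤ 2: f(k) = (2*k**2 + 3*k - 4)/6.
Get s_k = R·t_k = -3**k*(2*k**2 + 3*k - 4)*factorial(k + 1) with R(k) = B(k−1)f(k)/C(k) = (2*k**2 + 3*k - 4)/(6*k**3 + 31*k**2 + 42*k + 10).
Check: Δs_k = -3**k*(6*k**3 + 31*k**2 + 42*k + 10)*factorial(k + 1). ✓
s_(n+1) = -3**(n + 1)*(2*n**2 + 7*n + 1)*factorial(n + 2) and s_(0) = 4, so S(n) = -6*3**n*n**4*factorial(n) - 39*3**n*n**3*factorial(n) - 78*3**n*n**2*factorial(n) - 51*3**n*n*factorial(n) - 6*3**n*factorial(n) - 4.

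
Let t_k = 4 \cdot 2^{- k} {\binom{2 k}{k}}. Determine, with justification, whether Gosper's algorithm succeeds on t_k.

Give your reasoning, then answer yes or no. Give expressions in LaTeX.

No — negative degree bound, so no certificate f.

r(k) = (2*k + 1)/(k + 1) after simplifying.
Normal form (A,B,C) = (2*k + 1, k + 1, 1).
Key eq: (2*k + 1)·f(k+1) = (k)·f(k) + (1).
Bound: deg f ≤ -1.
deg f ≤ -1 is impossible — no certificate.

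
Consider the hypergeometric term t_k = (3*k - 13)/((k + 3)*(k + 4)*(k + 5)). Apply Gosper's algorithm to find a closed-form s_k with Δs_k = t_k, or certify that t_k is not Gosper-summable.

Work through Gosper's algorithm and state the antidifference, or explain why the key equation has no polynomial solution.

t_(k+1)/t_k = (k + 3)*(3*k - 10)/((k + 6)*(3*k - 13)).
So A=k + 3 and B=k + 6, with C=k - 13/3.
Solve (k + 3)·f(k+1) − (k + 5)·f(k) = k - 13/3.
d = 2 from the (1,1,1) case.
Match coefficients ⇒ f(k) = -k*(k + 25)/18.
So s_k = (B(k−1)f/C)·t_k = (-k*(k + 5)*(k + 25)/(6*(3*k - 13)))·t_k = k*(-k - 25)/(6*(k + 3)*(k + 4)).
Δs = (3*k - 13)/(k**3 + 12*k**2 + 47*k + 60), as required.

s_k = k*(-k - 25)/(6*(k + 3)*(k + 4))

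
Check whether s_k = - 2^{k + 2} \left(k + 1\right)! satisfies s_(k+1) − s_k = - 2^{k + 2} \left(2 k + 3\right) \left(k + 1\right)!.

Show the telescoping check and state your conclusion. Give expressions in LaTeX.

valid (s_(k+1) − s_k reduces to t_k)

s_(k+1) = -2**(k + 3)*factorial(k + 2)
s_(k+1) − s_k = -2**(k + 2)*(2*k + 3)*factorial(k + 1)
(s_(k+1) − s_k) − t_k = 0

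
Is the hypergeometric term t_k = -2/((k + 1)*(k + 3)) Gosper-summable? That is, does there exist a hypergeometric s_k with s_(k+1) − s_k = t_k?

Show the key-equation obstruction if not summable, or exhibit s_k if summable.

Yes. s_k = k*(-3*k - 5)/(2*(k + 1)*(k + 2)).

The ratio is (k + 1)*(k + 3)/((k + 2)*(k + 4)).
So A=k + 1 and B=k + 4, with C=k + 2.
Solve (k + 1)·f(k+1) − (k + 3)·f(k) = k + 2.
From deg A=1, deg B=1, deg C=1: d=2.
Solve for f: f(k) = k*(3*k + 5)/4 (degree 2 ≤ 2).
Then R = B(k−1)f/C = k*(k + 3)*(3*k + 5)/(4*(k + 2)), so s_k = R(k)·t_k = k*(-3*k - 5)/(2*(k + 1)*(k + 2)).
Δs = -2/(k**2 + 4*k + 3), as required.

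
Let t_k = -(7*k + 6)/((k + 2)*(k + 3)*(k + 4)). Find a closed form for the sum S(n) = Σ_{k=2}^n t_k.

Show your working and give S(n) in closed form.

Ratio r(k) = (k + 2)*(7*k + 13)/((k + 5)*(7*k + 6)).
So A=k + 2 and B=k + 5, with C=k + 6/7.
Need (k + 2)·f(k+1) − (k + 4)·f(k) = k + 6/7.
Degrees (1,1,1) ⇒ d ≤ 2.
A polynomial solution: f(k) = k*(5*k + 4)/21.
Get s_k = R·t_k = k*(-5*k - 4)/(3*(k + 2)*(k + 3)) with R(k) = B(k−1)f(k)/C(k) = k*(k + 4)*(5*k + 4)/(3*(7*k + 6)).
Verify: (-7*k - 6)/(k**3 + 9*k**2 + 26*k + 24) matches t_k.
Σ_(k=2)^n t_k = s_(n+1) − s_(2) = ((-5*n**2 - 14*n - 9)/(3*(n**2 + 7*n + 12))) − (-7/15), i.e. (-6*n**2 - 7*n + 13)/(5*(n**2 + 7*n + 12)).

S(n) = (-6*n**2 - 7*n + 13)/(5*(n**2 + 7*n + 12))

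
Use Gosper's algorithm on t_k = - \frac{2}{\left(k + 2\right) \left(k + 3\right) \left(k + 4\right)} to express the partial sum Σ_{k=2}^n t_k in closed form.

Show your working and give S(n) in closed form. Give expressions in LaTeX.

r(k) = (k + 2)/(k + 5) after simplifying.
Factor: A=k + 2; B=k + 5; C=1.
Need (k + 2)·f(k+1) − (k + 4)·f(k) = 1.
deg f ≤ 2 (via 1,1,0).
Solving with deg f ≤ 2: f(k) = k*(k + 5)/12.
R(k) = B(k−1)·f(k)/C(k) = k*(k + 4)*(k + 5)/12; s_k = R·t_k = k*(-k - 5)/(6*(k + 2)*(k + 3)).
Verify: -2/(k**3 + 9*k**2 + 26*k + 24) matches t_k.
Evaluate: s_(n+1) = (-n**2 - 7*n - 6)/(6*(n**2 + 7*n + 12)); subtract s_(2) = -7/60 ⇒ S(n) = (-n**2 - 7*n + 8)/(20*(n**2 + 7*n + 12)).

S(n) = \frac{- n^{2} - 7 n + 8}{20 \left(n^{2} + 7 n + 12\right)}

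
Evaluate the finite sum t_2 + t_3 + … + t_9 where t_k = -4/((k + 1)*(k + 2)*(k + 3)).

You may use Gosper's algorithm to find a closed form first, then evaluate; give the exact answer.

Σ = -5/33

Step 1: r(k) = (k + 1)/(k + 4).
Gosper form: A/B · C(k+1)/C(k) with A=k + 1, B=k + 4, C=1.
Set up (k + 1)·f(k+1) − (k + 3)·f(k) − (1) = 0.
From deg A=1, deg B=1, deg C=0: d=2.
Solving with deg f ≤ 2: f(k) = k*(k + 3)/4.
Get s_k = R·t_k = k*(-k - 3)/((k + 1)*(k + 2)) with R(k) = B(k−1)f(k)/C(k) = k*(k + 3)**2/4.
s_(k+1) − s_k = -4/(k**3 + 6*k**2 + 11*k + 6) = t_k.
Evaluate s at k=10 and k=2: -65/66 and -5/6; difference -5/33.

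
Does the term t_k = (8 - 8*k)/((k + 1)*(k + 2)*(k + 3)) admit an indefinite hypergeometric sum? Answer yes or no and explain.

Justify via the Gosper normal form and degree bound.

t_(k+1)/t_k = k*(k + 1)/((k - 1)*(k + 4)).
So A=k + 1 and B=k + 4, with C=k - 1.
Solve (k + 1)·f(k+1) − (k + 3)·f(k) = k - 1.
deg f ≤ 2 (via 1,1,1).
Match coefficients ⇒ f(k) = -k.
So s_k = (B(k−1)f/C)·t_k = (-k*(k + 3)/(k - 1))·t_k = 8*k/((k + 1)*(k + 2)).
Check: Δs_k = 8*(1 - k)/(k**3 + 6*k**2 + 11*k + 6). ✓

Yes. s_k = 8*k/((k + 1)*(k + 2)).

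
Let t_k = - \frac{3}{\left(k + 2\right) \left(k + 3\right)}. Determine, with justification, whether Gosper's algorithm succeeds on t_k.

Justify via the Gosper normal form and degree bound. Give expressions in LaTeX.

Step 1: r(k) = (k + 2)/(k + 4).
Gosper form: A/B · C(k+1)/C(k) with A=k + 2, B=k + 4, C=1.
Solve (k + 2)·f(k+1) − (k + 3)·f(k) = 1.
deg f ≤ 1 (via 1,1,0).
Match coefficients ⇒ f(k) = k/2.
Get s_k = R·t_k = -3*k/(2*k + 4) with R(k) = B(k−1)f(k)/C(k) = k*(k + 3)/2.
Δs = -3/(k**2 + 5*k + 6), as required.

Yes. s_k = - \frac{3 k}{2 k + 4}.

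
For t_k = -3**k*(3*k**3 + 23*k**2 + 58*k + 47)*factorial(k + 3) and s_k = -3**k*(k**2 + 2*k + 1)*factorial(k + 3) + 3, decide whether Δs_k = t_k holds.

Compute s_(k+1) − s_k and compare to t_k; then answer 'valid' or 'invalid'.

s_(k+1) = -3**(k + 1)*(2*k + (k + 1)**2 + 3)*factorial(k + 4) + 3
s_(k+1) − s_k = -3**k*(3*k**3 + 23*k**2 + 58*k + 47)*factorial(k + 3)
(s_(k+1) − s_k) − t_k = 0

Valid: the claim telescopes to t_k.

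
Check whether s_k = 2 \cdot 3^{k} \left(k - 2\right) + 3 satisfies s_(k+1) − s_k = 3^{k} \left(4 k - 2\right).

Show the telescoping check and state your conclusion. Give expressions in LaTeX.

valid; difference matches t_k

s_(k+1) = 6*3**k*(k - 1) + 3
s_(k+1) − s_k = 3**k*(4*k - 2)
(s_(k+1) − s_k) − t_k = 0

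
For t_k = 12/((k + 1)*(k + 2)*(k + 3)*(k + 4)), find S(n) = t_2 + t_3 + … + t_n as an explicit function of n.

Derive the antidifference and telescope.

S(n) = (n**3 + 9*n**2 + 26*n - 36)/(15*(n**3 + 9*n**2 + 26*n + 24))

The ratio is (k + 1)/(k + 5).
Gosper form: A/B · C(k+1)/C(k) with A=k + 1, B=k + 5, C=1.
Set up (k + 1)·f(k+1) − (k + 4)·f(k) − (1) = 0.
deg f ≤ 3 (via 1,1,0).
Coefficient equations give f(k) = k*(k**2 + 6*k + 11)/18.
Then R = B(k−1)f/C = k*(k + 4)*(k**2 + 6*k + 11)/18, so s_k = R(k)·t_k = 2*k*(k**2 + 6*k + 11)/(3*(k + 1)*(k + 2)*(k + 3)).
s_(k+1) − s_k = 12/(k**4 + 10*k**3 + 35*k**2 + 50*k + 24) = t_k.
Σ_(k=2)^n t_k = s_(n+1) − s_(2) = (2*(n**3 + 9*n**2 + 26*n + 18)/(3*(n**3 + 9*n**2 + 26*n + 24))) − (3/5), i.e. (n**3 + 9*n**2 + 26*n - 36)/(15*(n**3 + 9*n**2 + 26*n + 24)).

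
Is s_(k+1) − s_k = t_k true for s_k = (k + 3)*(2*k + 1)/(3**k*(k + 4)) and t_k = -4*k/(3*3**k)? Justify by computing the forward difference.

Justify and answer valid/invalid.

s_(k+1) = (k + 4)*(2*k + 3)/(3*3**k*(k + 5))
s_(k+1) − s_k = (-4*k**3 - 32*k**2 - 58*k + 3)/(3*3**k*(k**2 + 9*k + 20))
(s_(k+1) − s_k) − t_k = (4*k**2 + 22*k + 3)/(3*3**k*(k**2 + 9*k + 20))

Invalid: residual (4*k**2 + 22*k + 3)/(3*3**k*(k**2 + 9*k + 20)) ≠ 0.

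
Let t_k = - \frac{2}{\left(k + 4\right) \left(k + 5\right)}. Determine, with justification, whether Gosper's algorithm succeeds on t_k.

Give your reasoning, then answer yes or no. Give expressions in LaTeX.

The ratio is (k + 4)/(k + 6).
So A=k + 4 and B=k + 6, with C=1.
f must satisfy (k + 4)·f(k+1) − (k + 5)·f(k) = 1.
d = 1 from the (1,1,0) case.
Match coefficients ⇒ f(k) = k/4.
So s_k = (B(k−1)f/C)·t_k = (k*(k + 5)/4)·t_k = -k/(2*k + 8).
Check: Δs_k = -2/(k**2 + 9*k + 20). ✓

Yes. s_k = - \frac{k}{2 k + 8}.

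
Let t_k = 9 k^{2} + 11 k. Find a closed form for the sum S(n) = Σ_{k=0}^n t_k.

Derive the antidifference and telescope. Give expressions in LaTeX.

r(k) = (9*k**2 + 29*k + 20)/(k*(9*k + 11)) after simplifying.
So A=1 and B=1, with C=k**2 + 11*k/9.
Solve (1)·f(k+1) − (1)·f(k) = k**2 + 11*k/9.
deg f ≤ 3 (via 0,0,2).
Coefficient equations give f(k) = k*(k - 1)*(3*k + 4)/9.
R(k) = B(k−1)·f(k)/C(k) = (k - 1)*(3*k + 4)/(9*k + 11); s_k = R·t_k = k*(3*k**2 + k - 4).
Check: Δs_k = k*(9*k + 11). ✓
s_(n+1) = n*(3*n**2 + 10*n + 7) and s_(0) = 0, so S(n) = n*(3*n**2 + 10*n + 7).

S(n) = n \left(3 n^{2} + 10 n + 7\right)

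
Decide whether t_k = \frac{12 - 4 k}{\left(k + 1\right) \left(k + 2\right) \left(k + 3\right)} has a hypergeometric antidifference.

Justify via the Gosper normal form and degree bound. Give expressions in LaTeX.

Yes. s_k = \frac{2 k \left(k + 5\right)}{\left(k + 1\right) \left(k + 2\right)}.

Ratio r(k) = (k - 2)*(k + 1)/((k - 3)*(k + 4)).
Take A(k)=k + 1, B(k)=k + 4, C(k)=k - 3.
Solve (k + 1)·f(k+1) − (k + 3)·f(k) = k - 3.
Degrees (1,1,1) ⇒ d ≤ 2.
Coefficient equations give f(k) = -k*(k + 5)/2.
R(k) = B(k−1)·f(k)/C(k) = -k*(k + 3)*(k + 5)/(2*(k - 3)); s_k = R·t_k = 2*k*(k + 5)/((k + 1)*(k + 2)).
Check: Δs_k = 4*(3 - k)/(k**3 + 6*k**2 + 11*k + 6). ✓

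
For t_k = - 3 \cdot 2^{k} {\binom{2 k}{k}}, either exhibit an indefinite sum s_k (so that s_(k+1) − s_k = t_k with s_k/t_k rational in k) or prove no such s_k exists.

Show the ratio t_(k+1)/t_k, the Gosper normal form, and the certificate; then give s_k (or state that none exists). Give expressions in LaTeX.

Ratio r(k) = 4*(2*k + 1)/(k + 1).
A = 8*k + 4, B = k + 1, C = 1.
f must satisfy (8*k + 4)·f(k+1) − (k)·f(k) = 1.
deg f ≤ -1 (via 1,1,0).
d = -1 < 0 ⇒ no nonzero polynomial f; not summable.

none (Gosper's algorithm certifies no s_k)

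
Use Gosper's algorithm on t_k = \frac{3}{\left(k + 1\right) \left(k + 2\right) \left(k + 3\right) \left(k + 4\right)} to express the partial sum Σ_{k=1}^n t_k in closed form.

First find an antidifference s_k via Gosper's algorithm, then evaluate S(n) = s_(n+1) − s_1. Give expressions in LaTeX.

S(n) = \frac{n \left(n^{2} + 9 n + 26\right)}{24 \left(n^{3} + 9 n^{2} + 26 n + 24\right)}

Step 1: r(k) = (k + 1)/(k + 5).
Normal form (A,B,C) = (k + 1, k + 5, 1).
Key eq: (k + 1)·f(k+1) = (k + 4)·f(k) + (1).
Bound: deg f ≤ 3.
Solving with deg f ≤ 3: f(k) = k*(k**2 + 6*k + 11)/18.
Certificate R = B(k−1)f/C = k*(k + 4)*(k**2 + 6*k + 11)/18 gives s_k = k*(k**2 + 6*k + 11)/(6*(k + 1)*(k + 2)*(k + 3)).
s_(k+1) − s_k = 3/(k**4 + 10*k**3 + 35*k**2 + 50*k + 24) = t_k.
Evaluate: s_(n+1) = (n**3 + 9*n**2 + 26*n + 18)/(6*(n**3 + 9*n**2 + 26*n + 24)); subtract s_(1) = 1/8 ⇒ S(n) = n*(n**2 + 9*n + 26)/(24*(n**3 + 9*n**2 + 26*n + 24)).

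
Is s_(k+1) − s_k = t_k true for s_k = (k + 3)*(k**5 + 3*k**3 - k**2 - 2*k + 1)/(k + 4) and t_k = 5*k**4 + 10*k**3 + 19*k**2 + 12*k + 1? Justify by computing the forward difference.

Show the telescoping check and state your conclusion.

Invalid: residual (-4*k**5 - 30*k**4 - 56*k**3 - 89*k**2 - 51*k - 3)/(k**2 + 9*k + 20) ≠ 0.

s_(k+1) = -(k + 4)*(2*k - (k + 1)**5 - 3*(k + 1)**3 + (k + 1)**2 + 1)/(k + 5)
s_(k+1) − s_k = (5*k**6 + 51*k**5 + 179*k**4 + 327*k**3 + 400*k**2 + 198*k + 17)/(k**2 + 9*k + 20)
(s_(k+1) − s_k) − t_k = (-4*k**5 - 30*k**4 - 56*k**3 - 89*k**2 - 51*k - 3)/(k**2 + 9*k + 20)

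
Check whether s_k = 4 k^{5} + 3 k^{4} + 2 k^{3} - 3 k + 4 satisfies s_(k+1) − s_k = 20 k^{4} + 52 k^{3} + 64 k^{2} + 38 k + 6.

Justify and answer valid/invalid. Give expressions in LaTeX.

s_(k+1) = -3*k + 4*(k + 1)**5 + 3*(k + 1)**4 + 2*(k + 1)**3 + 1
s_(k+1) − s_k = 20*k**4 + 52*k**3 + 64*k**2 + 38*k + 6
(s_(k+1) − s_k) − t_k = 0

Valid: the claim telescopes to t_k.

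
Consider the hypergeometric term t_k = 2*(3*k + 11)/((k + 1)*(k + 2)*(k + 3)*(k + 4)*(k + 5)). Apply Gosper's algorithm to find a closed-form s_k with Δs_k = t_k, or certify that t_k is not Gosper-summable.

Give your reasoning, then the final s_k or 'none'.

s_k = k*(k**2 + 7*k + 14)/(4*(k**3 + 7*k**2 + 14*k + 8))

Ratio r(k) = (k + 1)*(3*k + 14)/((k + 6)*(3*k + 11)).
A = k + 1, B = k + 6, C = k + 11/3.
Solve (k + 1)·f(k+1) − (k + 5)·f(k) = k + 11/3.
Bound: deg f ≤ 4.
Match coefficients ⇒ f(k) = k*(k + 3)*(k**2 + 7*k + 14)/24.
Then R = B(k−1)f/C = k*(k + 3)*(k + 5)*(k**2 + 7*k + 14)/(8*(3*k + 11)), so s_k = R(k)·t_k = k*(k**2 + 7*k + 14)/(4*(k**3 + 7*k**2 + 14*k + 8)).
Check: Δs_k = 2*(3*k + 11)/(k**5 + 15*k**4 + 85*k**3 + 225*k**2 + 274*k + 120). ✓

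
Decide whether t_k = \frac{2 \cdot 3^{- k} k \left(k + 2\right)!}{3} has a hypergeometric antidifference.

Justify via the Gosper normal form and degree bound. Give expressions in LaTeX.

Yes. s_k = 2 \cdot 3^{- k} \left(k + 2\right)!.

r(k) = (k + 1)*(k + 3)/(3*k) after simplifying.
So A=k/3 + 1 and B=1, with C=k.
Need (k/3 + 1)·f(k+1) − (1)·f(k) = k.
From deg A=1, deg B=0, deg C=1: d=0.
Solve for f: f(k) = 3 (degree 0 ≤ 0).
R(k) = B(k−1)·f(k)/C(k) = 3/k; s_k = R·t_k = 2*factorial(k + 2)/3**k.
Δs = 2*k*factorial(k + 2)/(3*3**k), as required.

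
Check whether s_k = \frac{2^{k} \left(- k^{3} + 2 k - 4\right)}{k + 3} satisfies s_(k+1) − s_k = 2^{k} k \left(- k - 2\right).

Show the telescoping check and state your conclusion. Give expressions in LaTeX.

Invalid: residual \frac{2^{k} \left(k^{3} + 4 k^{2} + 8 k - 2\right)}{k^{2} + 7 k + 12} ≠ 0.

s_(k+1) = 2**(k + 1)*(2*k - (k + 1)**3 - 2)/(k + 4)
s_(k+1) − s_k = 2**k*(-k**4 - 8*k**3 - 22*k**2 - 16*k - 2)/(k**2 + 7*k + 12)
(s_(k+1) − s_k) − t_k = 2**k*(k**3 + 4*k**2 + 8*k - 2)/(k**2 + 7*k + 12)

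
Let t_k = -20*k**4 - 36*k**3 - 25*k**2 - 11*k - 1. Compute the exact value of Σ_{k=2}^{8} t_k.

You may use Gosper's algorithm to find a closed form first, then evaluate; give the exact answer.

Ratio r(k) = (20*k**4 + 116*k**3 + 253*k**2 + 249*k + 93)/(20*k**4 + 36*k**3 + 25*k**2 + 11*k + 1).
Gosper form: A/B · C(k+1)/C(k) with A=1, B=1, C=k**4 + 9*k**3/5 + 5*k**2/4 + 11*k/20 + 1/20.
Key eq: (1)·f(k+1) = (1)·f(k) + (k**4 + 9*k**3/5 + 5*k**2/4 + 11*k/20 + 1/20).
deg f ≤ 5 (via 0,0,4).
Coefficient equations give f(k) = k*(4*k**4 - k**3 - 3*k**2 + 2*k - 1)/20.
Certificate R = B(k−1)f/C = k*(4*k**4 - k**3 - 3*k**2 + 2*k - 1)/(20*k**4 + 36*k**3 + 25*k**2 + 11*k + 1) gives s_k = k*(-4*k**4 + k**3 + 3*k**2 - 2*k + 1).
s_(k+1) − s_k = -20*k**4 - 36*k**3 - 25*k**2 - 11*k - 1 = t_k.
Σ_(k=2)^(8) t_k = s_(9) − s_(2) = -227601 − (-94) = -227507.

Σ = -227507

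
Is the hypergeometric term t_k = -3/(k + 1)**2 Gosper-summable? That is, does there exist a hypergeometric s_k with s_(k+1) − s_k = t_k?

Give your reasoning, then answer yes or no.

No — t_k has no hypergeometric antidifference.

Compute t_(k+1)/t_k: get (k + 1)**2/(k + 2)**2.
Factor: A=k**2 + 2*k + 1; B=k**2 + 4*k + 4; C=1.
Set up (k**2 + 2*k + 1)·f(k+1) − (k**2 + 2*k + 1)·f(k) − (1) = 0.
Degrees (2,2,0) ⇒ d ≤ 0.
Write f(k) = c0. Then LHS − RHS = -1, requiring -1 = 0: contradictory. No certificate.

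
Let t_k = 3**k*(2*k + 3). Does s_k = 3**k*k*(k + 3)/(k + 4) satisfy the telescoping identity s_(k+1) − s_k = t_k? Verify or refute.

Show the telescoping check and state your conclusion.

Invalid: residual 2*3**k*(-k**2 - 5*k - 6)/(k**2 + 9*k + 20) ≠ 0.

s_(k+1) = 3**(k + 1)*(k + 1)*(k + 4)/(k + 5)
s_(k+1) − s_k = 3**k*(2*k**3 + 19*k**2 + 57*k + 48)/(k**2 + 9*k + 20)
(s_(k+1) − s_k) − t_k = 2*3**k*(-k**2 - 5*k - 6)/(k**2 + 9*k + 20)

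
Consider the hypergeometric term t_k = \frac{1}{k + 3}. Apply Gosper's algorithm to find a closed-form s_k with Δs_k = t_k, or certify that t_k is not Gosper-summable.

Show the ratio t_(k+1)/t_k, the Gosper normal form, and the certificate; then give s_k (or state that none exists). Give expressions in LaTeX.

none — t_k is not Gosper-summable

Compute t_(k+1)/t_k: get (k + 3)/(k + 4).
Factor: A=k + 3; B=k + 4; C=1.
Need (k + 3)·f(k+1) − (k + 3)·f(k) = 1.
Degrees (1,1,0) ⇒ d ≤ 0.
f = c0 ⇒ A·f(k+1) − B(k−1)·f(k) − C = -1. The system {-1 = 0} is inconsistent; no antidifference.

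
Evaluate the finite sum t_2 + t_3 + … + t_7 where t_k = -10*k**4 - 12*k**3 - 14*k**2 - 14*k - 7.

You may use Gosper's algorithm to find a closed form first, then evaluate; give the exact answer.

Σ = -58512

Ratio r(k) = (10*k**4 + 52*k**3 + 110*k**2 + 118*k + 57)/(10*k**4 + 12*k**3 + 14*k**2 + 14*k + 7).
A = 1, B = 1, C = k**4 + 6*k**3/5 + 7*k**2/5 + 7*k/5 + 7/10.
Key eq: (1)·f(k+1) = (1)·f(k) + (k**4 + 6*k**3/5 + 7*k**2/5 + 7*k/5 + 7/10).
Degrees (0,0,4) ⇒ d ≤ 5.
Coefficient equations give f(k) = k*(2*k**4 - 2*k**3 + 2*k**2 + 3*k + 2)/10.
So s_k = (B(k−1)f/C)·t_k = (k*(2*k**4 - 2*k**3 + 2*k**2 + 3*k + 2)/(10*k**4 + 12*k**3 + 14*k**2 + 14*k + 7))·t_k = k*(-2*k**4 + 2*k**3 - 2*k**2 - 3*k - 2).
s_(k+1) − s_k = -10*k**4 - 12*k**3 - 14*k**2 - 14*k - 7 = t_k.
Evaluate s at k=8 and k=2: -58576 and -64; difference -58512.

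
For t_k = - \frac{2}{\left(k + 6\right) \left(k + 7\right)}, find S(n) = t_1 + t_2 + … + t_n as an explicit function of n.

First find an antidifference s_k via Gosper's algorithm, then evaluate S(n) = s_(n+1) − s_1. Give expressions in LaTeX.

Ratio r(k) = (k + 6)/(k + 8).
Normal form (A,B,C) = (k + 6, k + 8, 1).
Solve (k + 6)·f(k+1) − (k + 7)·f(k) = 1.
d = 1 from the (1,1,0) case.
Match coefficients ⇒ f(k) = k/6.
So s_k = (B(k−1)f/C)·t_k = (k*(k + 7)/6)·t_k = -k/(3*k + 18).
Δs = -2/(k**2 + 13*k + 42), as required.
Σ_(k=1)^n t_k = s_(n+1) − s_(1) = ((-n - 1)/(3*(n + 7))) − (-1/21), i.e. -2*n/(7*n + 49).

S(n) = - \frac{2 n}{7 n + 49}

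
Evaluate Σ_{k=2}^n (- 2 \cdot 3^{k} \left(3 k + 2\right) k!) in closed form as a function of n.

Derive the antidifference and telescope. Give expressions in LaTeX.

S(n) = - 6 \cdot 3^{n} \left(n + 1\right)! + 36

Step 1: r(k) = 3*(k + 1)*(3*k + 5)/(3*k + 2).
Factor: A=3*k + 3; B=1; C=k + 2/3.
Set up (3*k + 3)·f(k+1) − (1)·f(k) − (k + 2/3) = 0.
Bound: deg f ≤ 0.
Solve for f: f(k) = 1/3 (degree 0 ≤ 0).
Certificate R = B(k−1)f/C = 1/(3*k + 2) gives s_k = -2*3**k*factorial(k).
Verify: -2*3**k*(3*k + 2)*factorial(k) matches t_k.
Σ_(k=2)^n t_k = s_(n+1) − s_(2) = (-6*3**n*factorial(n + 1)) − (-36), i.e. -6*3**n*factorial(n + 1) + 36.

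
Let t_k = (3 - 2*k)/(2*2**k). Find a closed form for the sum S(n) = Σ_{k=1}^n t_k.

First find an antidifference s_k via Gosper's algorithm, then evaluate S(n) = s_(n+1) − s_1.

Step 1: r(k) = (2*k - 1)/(2*(2*k - 3)).
Gosper form: A/B · C(k+1)/C(k) with A=1/2, B=1, C=k - 3/2.
Solve (1/2)·f(k+1) − (1)·f(k) = k - 3/2.
deg f ≤ 1 (via 0,0,1).
Coefficient equations give f(k) = 1 - 2*k.
R(k) = B(k−1)·f(k)/C(k) = -2*(2*k - 1)/(2*k - 3); s_k = R·t_k = (2*k - 1)/2**k.
s_(k+1) − s_k = (3 - 2*k)/(2*2**k) = t_k.
s_(n+1) = 2**(-n - 1)*(2*n + 1) and s_(1) = 1/2, so S(n) = 2**(-n - 1)*(-2**n + 2*n + 1).

S(n) = 2**(-n - 1)*(-2**n + 2*n + 1)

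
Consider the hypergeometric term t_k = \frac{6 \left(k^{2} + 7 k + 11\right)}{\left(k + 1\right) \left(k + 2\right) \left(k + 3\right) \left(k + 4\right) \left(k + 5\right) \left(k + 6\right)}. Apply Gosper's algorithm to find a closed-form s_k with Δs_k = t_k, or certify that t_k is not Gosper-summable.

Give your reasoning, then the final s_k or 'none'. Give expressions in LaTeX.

s_k = \frac{2 k \left(k^{2} + 9 k + 23\right)}{15 \left(k^{3} + 9 k^{2} + 23 k + 15\right)}

r(k) = (k + 1)*(7*k + (k + 1)**2 + 18)/((k + 7)*(k**2 + 7*k + 11)) after simplifying.
Normal form (A,B,C) = (k + 1, k + 7, k**2 + 7*k + 11).
f must satisfy (k + 1)·f(k+1) − (k + 6)·f(k) = k**2 + 7*k + 11.
deg f ≤ 5 (via 1,1,2).
Solve for f: f(k) = k*(k + 2)*(k + 4)*(k**2 + 9*k + 23)/45 (degree 5 ≤ 5).
R(k) = B(k−1)·f(k)/C(k) = k*(k + 2)*(k + 4)*(k + 6)*(k**2 + 9*k + 23)/(45*(k**2 + 7*k + 11)); s_k = R·t_k = 2*k*(k**2 + 9*k + 23)/(15*(k**3 + 9*k**2 + 23*k + 15)).
s_(k+1) − s_k = 6*(k**2 + 7*k + 11)/(k**6 + 21*k**5 + 175*k**4 + 735*k**3 + 1624*k**2 + 1764*k + 720) = t_k.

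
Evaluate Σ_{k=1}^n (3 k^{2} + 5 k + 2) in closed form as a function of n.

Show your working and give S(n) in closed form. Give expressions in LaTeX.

Step 1: r(k) = (3*k**2 + 11*k + 10)/(3*k**2 + 5*k + 2).
So A=1 and B=1, with C=k**2 + 5*k/3 + 2/3.
Set up (1)·f(k+1) − (1)·f(k) − (k**2 + 5*k/3 + 2/3) = 0.
From deg A=0, deg B=0, deg C=2: d=3.
Solving with deg f ≤ 3: f(k) = k**2*(k + 1)/3.
So s_k = (B(k−1)f/C)·t_k = (k**2/(3*k + 2))·t_k = k**2*(k + 1).
Δs = 3*k**2 + 5*k + 2, as required.
Telescope: S(n) = s_(n+1) − s_(1) = n**3 + 4*n**2 + 5*n + 2 − (2) = n*(n**2 + 4*n + 5).

S(n) = n \left(n^{2} + 4 n + 5\right)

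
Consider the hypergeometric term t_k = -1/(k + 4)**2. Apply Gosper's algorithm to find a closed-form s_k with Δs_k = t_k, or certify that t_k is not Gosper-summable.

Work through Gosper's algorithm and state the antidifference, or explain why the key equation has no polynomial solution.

t_(k+1)/t_k = (k + 4)**2/(k + 5)**2.
Factor: A=k**2 + 8*k + 16; B=k**2 + 10*k + 25; C=1.
Key eq: (k**2 + 8*k + 16)·f(k+1) = (k**2 + 8*k + 16)·f(k) + (1).
From deg A=2, deg B=2, deg C=0: d=0.
Put f(k) = c0: A·f(k+1) − B(k−1)·f(k) − C = -1; need -1 = 0 — inconsistent ⇒ no f, not summable.

no hypergeometric antidifference exists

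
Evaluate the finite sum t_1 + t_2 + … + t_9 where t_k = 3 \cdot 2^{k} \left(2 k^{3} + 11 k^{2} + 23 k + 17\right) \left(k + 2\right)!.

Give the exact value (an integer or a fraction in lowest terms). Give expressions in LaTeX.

t_(k+1)/t_k = 2*(2*k**4 + 23*k**3 + 102*k**2 + 206*k + 159)/(2*k**3 + 11*k**2 + 23*k + 17).
Normal form (A,B,C) = (2*k + 6, 1, k**3 + 11*k**2/2 + 23*k/2 + 17/2).
Need (2*k + 6)·f(k+1) − (1)·f(k) = k**3 + 11*k**2/2 + 23*k/2 + 17/2.
Degrees (1,0,3) ⇒ d ≤ 2.
Solving with deg f ≤ 2: f(k) = (k**2 + k + 1)/2.
Certificate R = B(k−1)f/C = (k**2 + k + 1)/(2*k**3 + 11*k**2 + 23*k + 17) gives s_k = 3*2**k*(k**2 + k + 1)*factorial(k + 2).
Check: Δs_k = 3*2**k*(2*k**3 + 11*k**2 + 23*k + 17)*factorial(k + 2). ✓
Σ_(k=1)^(9) t_k = s_(10) − s_(1) = 163335713587200 − (108) = 163335713587092.

Σ = 163335713587092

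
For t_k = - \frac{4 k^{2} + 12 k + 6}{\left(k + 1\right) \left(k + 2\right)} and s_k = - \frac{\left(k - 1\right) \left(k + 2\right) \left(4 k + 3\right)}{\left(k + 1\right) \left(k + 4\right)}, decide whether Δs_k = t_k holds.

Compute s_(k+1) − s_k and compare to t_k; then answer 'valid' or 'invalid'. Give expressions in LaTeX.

Invalid: residual \frac{2 \left(21 k^{2} + 59 k + 30\right)}{k^{4} + 12 k^{3} + 49 k^{2} + 78 k + 40} ≠ 0.

s_(k+1) = -k*(k + 3)*(4*k + 7)/((k + 2)*(k + 5))
s_(k+1) − s_k = 4*(-k**4 - 12*k**3 - 38*k**2 - 44*k - 15)/(k**4 + 12*k**3 + 49*k**2 + 78*k + 40)
(s_(k+1) − s_k) − t_k = 2*(21*k**2 + 59*k + 30)/(k**4 + 12*k**3 + 49*k**2 + 78*k + 40)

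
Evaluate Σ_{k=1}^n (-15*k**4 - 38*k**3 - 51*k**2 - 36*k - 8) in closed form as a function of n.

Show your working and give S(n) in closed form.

S(n) = n*(-3*n**4 - 17*n**3 - 41*n**2 - 53*n - 34)

t_(k+1)/t_k = (15*k**4 + 98*k**3 + 255*k**2 + 312*k + 148)/(15*k**4 + 38*k**3 + 51*k**2 + 36*k + 8).
Gosper form: A/B · C(k+1)/C(k) with A=1, B=1, C=k**4 + 38*k**3/15 + 17*k**2/5 + 12*k/5 + 8/15.
Need (1)·f(k+1) − (1)·f(k) = k**4 + 38*k**3/15 + 17*k**2/5 + 12*k/5 + 8/15.
Degrees (0,0,4) ⇒ d ≤ 5.
Solve for f: f(k) = k*(k + 1)*(3*k**3 - k**2 + 4*k - 2)/15 (degree 5 ≤ 5).
Get s_k = R·t_k = k*(-3*k**4 - 2*k**3 - 3*k**2 - 2*k + 2) with R(k) = B(k−1)f(k)/C(k) = k*(3*k**3 - k**2 + 4*k - 2)/(15*k**3 + 23*k**2 + 28*k + 8).
Verify: -15*k**4 - 38*k**3 - 51*k**2 - 36*k - 8 matches t_k.
Evaluate: s_(n+1) = -3*n**5 - 17*n**4 - 41*n**3 - 53*n**2 - 34*n - 8; subtract s_(1) = -8 ⇒ S(n) = n*(-3*n**4 - 17*n**3 - 41*n**2 - 53*n - 34).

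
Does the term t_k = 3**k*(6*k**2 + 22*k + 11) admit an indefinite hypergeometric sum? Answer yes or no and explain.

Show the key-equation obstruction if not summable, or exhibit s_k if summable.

Yes. s_k = 3**k*(3*k**2 + 2*k - 2).

t_(k+1)/t_k = 3*(6*k**2 + 34*k + 39)/(6*k**2 + 22*k + 11).
Normal form (A,B,C) = (3, 1, k**2 + 11*k/3 + 11/6).
Solve (3)·f(k+1) − (1)·f(k) = k**2 + 11*k/3 + 11/6.
Degrees (0,0,2) ⇒ d ≤ 2.
Solving with deg f ≤ 2: f(k) = (3*k**2 + 2*k - 2)/6.
Then R = B(k−1)f/C = (3*k**2 + 2*k - 2)/(6*k**2 + 22*k + 11), so s_k = R(k)·t_k = 3**k*(3*k**2 + 2*k - 2).
Check: Δs_k = 3**k*(6*k**2 + 22*k + 11). ✓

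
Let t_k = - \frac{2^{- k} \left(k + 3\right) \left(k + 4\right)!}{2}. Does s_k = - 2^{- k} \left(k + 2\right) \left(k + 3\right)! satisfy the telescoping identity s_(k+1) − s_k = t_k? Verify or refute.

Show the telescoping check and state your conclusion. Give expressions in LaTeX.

Invalid: residual 2^{- k} \left(k + 2\right) \left(k + 3\right)! ≠ 0.

s_(k+1) = -(k + 3)*factorial(k + 4)/(2*2**k)
s_(k+1) − s_k = -(k**2 + 5*k + 8)*factorial(k + 3)/(2*2**k)
(s_(k+1) − s_k) − t_k = (k + 2)*factorial(k + 3)/2**k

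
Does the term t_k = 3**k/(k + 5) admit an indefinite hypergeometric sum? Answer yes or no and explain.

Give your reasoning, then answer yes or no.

The ratio is 3*(k + 5)/(k + 6).
A = 3*k + 15, B = k + 6, C = 1.
Key eq: (3*k + 15)·f(k+1) = (k + 5)·f(k) + (1).
Degrees (1,1,0) ⇒ d ≤ -1.
Bound -1 < 0, so the key equation has no polynomial solution.

No. Not Gosper-summable.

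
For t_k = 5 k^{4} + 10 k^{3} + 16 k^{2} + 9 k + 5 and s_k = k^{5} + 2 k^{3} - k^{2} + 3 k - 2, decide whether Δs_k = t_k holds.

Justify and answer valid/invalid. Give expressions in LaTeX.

s_(k+1) = 3*k + (k + 1)**5 + 2*(k + 1)**3 - (k + 1)**2 + 1
s_(k+1) − s_k = 5*k**4 + 10*k**3 + 16*k**2 + 9*k + 5
(s_(k+1) − s_k) − t_k = 0

Valid — Δs_k = t_k.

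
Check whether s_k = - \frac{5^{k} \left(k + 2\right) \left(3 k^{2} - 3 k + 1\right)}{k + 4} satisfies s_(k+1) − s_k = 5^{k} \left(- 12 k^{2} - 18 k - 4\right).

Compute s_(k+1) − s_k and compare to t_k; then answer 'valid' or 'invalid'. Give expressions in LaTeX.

s_(k+1) = 5**(k + 1)*(k + 3)*(3*k - 3*(k + 1)**2 + 2)/(k + 5)
s_(k+1) − s_k = 5**k*(-12*k**4 - 102*k**3 - 280*k**2 - 238*k - 50)/(k**2 + 9*k + 20)
(s_(k+1) − s_k) − t_k = 5**k*(24*k**3 + 126*k**2 + 158*k + 30)/(k**2 + 9*k + 20)

Invalid: residual \frac{5^{k} \left(24 k^{3} + 126 k^{2} + 158 k + 30\right)}{k^{2} + 9 k + 20} ≠ 0.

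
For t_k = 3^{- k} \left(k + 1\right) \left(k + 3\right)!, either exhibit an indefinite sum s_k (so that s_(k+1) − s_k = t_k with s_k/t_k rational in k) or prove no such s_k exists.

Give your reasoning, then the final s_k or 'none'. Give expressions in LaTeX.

Ratio r(k) = (k + 2)*(k + 4)/(3*(k + 1)).
A = k/3 + 4/3, B = 1, C = k + 1.
Solve (k/3 + 4/3)·f(k+1) − (1)·f(k) = k + 1.
d = 0 from the (1,0,1) case.
Coefficient equations give f(k) = 3.
Get s_k = R·t_k = 3**(1 - k)*factorial(k + 3) with R(k) = B(k−1)f(k)/C(k) = 3/(k + 1).
s_(k+1) − s_k = (k + 1)*factorial(k + 3)/3**k = t_k.

s_k = 3^{1 - k} \left(k + 3\right)!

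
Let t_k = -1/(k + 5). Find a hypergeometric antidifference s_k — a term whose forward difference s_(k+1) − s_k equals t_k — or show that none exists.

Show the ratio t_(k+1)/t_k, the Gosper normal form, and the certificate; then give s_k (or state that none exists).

no hypergeometric antidifference exists

Step 1: r(k) = (k + 5)/(k + 6).
Factor: A=k + 5; B=k + 6; C=1.
Key eq: (k + 5)·f(k+1) = (k + 5)·f(k) + (1).
From deg A=1, deg B=1, deg C=0: d=0.
Generic f = c0 gives residual -1; -1 = 0 cannot hold, so t_k is not Gosper-summable.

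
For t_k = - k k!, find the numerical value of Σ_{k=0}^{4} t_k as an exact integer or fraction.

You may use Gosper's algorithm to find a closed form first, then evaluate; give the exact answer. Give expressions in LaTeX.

r(k) = (k + 1)**2/k after simplifying.
Normal form (A,B,C) = (k + 1, 1, k).
Solve (k + 1)·f(k+1) − (1)·f(k) = k.
d = 0 from the (1,0,1) case.
A polynomial solution: f(k) = 1.
So s_k = (B(k−1)f/C)·t_k = (1/k)·t_k = -factorial(k).
s_(k+1) − s_k = -k*factorial(k) = t_k.
Σ_(k=0)^(4) t_k = s_(5) − s_(0) = -120 − (-1) = -119.

Σ = -119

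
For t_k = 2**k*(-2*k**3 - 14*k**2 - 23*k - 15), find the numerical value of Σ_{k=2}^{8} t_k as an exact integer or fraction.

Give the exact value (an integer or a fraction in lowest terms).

Step 1: r(k) = 2*(2*k**3 + 20*k**2 + 57*k + 54)/(2*k**3 + 14*k**2 + 23*k + 15).
Gosper form: A/B · C(k+1)/C(k) with A=2, B=1, C=k**3 + 7*k**2 + 23*k/2 + 15/2.
f must satisfy (2)·f(k+1) − (1)·f(k) = k**3 + 7*k**2 + 23*k/2 + 15/2.
deg f ≤ 3 (via 0,0,3).
A polynomial solution: f(k) = (2*k**3 + 2*k**2 + 3*k + 1)/2.
Then R = B(k−1)f/C = (2*k**3 + 2*k**2 + 3*k + 1)/((k + 5)*(2*k**2 + 4*k + 3)), so s_k = R(k)·t_k = 2**k*(-2*k**3 - 2*k**2 - 3*k - 1).
s_(k+1) − s_k = 2**k*(-2*k**3 - 14*k**2 - 23*k - 15) = t_k.
Sum = s_(9) − s_(2); s_(9) = -843776, s_(2) = -124 ⇒ -843652.

Σ = -843652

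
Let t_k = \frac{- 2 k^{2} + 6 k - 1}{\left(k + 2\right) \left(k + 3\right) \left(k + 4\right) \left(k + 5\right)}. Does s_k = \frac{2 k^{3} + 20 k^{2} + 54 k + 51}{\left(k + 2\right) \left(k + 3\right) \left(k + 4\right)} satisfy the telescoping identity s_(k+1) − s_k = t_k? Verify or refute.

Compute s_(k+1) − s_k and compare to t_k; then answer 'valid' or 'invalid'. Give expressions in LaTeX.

s_(k+1) = (54*k + 2*(k + 1)**3 + 20*(k + 1)**2 + 105)/((k + 3)*(k + 4)*(k + 5))
s_(k+1) − s_k = (-2*k**2 + 6*k - 1)/(k**4 + 14*k**3 + 71*k**2 + 154*k + 120)
(s_(k+1) − s_k) − t_k = 0

valid; difference matches t_k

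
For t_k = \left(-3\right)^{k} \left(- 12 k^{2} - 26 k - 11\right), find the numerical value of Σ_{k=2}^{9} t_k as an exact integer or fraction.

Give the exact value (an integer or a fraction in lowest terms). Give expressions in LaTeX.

Σ = 18836496

Step 1: r(k) = 3*(-12*k**2 - 50*k - 49)/(12*k**2 + 26*k + 11).
Gosper form: A/B · C(k+1)/C(k) with A=-3, B=1, C=k**2 + 13*k/6 + 11/12.
Solve (-3)·f(k+1) − (1)·f(k) = k**2 + 13*k/6 + 11/12.
deg f ≤ 2 (via 0,0,2).
Solve for f: f(k) = -(k + 1)*(3*k - 1)/12 (degree 2 ≤ 2).
Get s_k = R·t_k = (-3)**k*(3*k**2 + 2*k - 1) with R(k) = B(k−1)f(k)/C(k) = -(k + 1)*(3*k - 1)/(12*k**2 + 26*k + 11).
Δs = (-3)**k*(-12*k**2 - 26*k - 11), as required.
Σ_(k=2)^(9) t_k = s_(10) − s_(2) = 18836631 − (135) = 18836496.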